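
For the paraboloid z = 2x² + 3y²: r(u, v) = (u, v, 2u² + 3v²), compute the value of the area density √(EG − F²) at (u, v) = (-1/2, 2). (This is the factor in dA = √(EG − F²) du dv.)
√(EG − F²)|_{(-1/2, 2)} = sqrt(149)

E = 16*u^2 + 1, F = 24*u*v, G = 36*v^2 + 1, so EG − F² = 16*u^2 + 36*v^2 + 1. Taking the positive square root: √(EG − F²) = sqrt(16*u^2 + 36*v^2 + 1). At (u, v) = (-1/2, 2): sqrt(149).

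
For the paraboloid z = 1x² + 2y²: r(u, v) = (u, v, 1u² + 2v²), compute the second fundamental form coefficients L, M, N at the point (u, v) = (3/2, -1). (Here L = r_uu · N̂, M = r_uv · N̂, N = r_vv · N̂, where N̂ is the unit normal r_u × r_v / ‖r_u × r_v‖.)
L = sqrt(26)/13;  M = 0;  N = 2*sqrt(26)/13

Compute the unit normal N̂(u, v) = (-2*u/sqrt(4*u^2 + 16*v^2 + 1), -4*v/sqrt(4*u^2 + 16*v^2 + 1), 1/sqrt(4*u^2 + 16*v^2 + 1)), and the second partials r_uu, r_uv, r_vv. Take dot products:
  L(u, v) = r_uu · N̂ = 2/sqrt(4*u^2 + 16*v^2 + 1),
  M(u, v) = r_uv · N̂ = 0,
  N(u, v) = r_vv · N̂ = 4/sqrt(4*u^2 + 16*v^2 + 1).
Evaluating at (u, v) = (3/2, -1):
  L = sqrt(26)/13, M = 0, N = 2*sqrt(26)/13.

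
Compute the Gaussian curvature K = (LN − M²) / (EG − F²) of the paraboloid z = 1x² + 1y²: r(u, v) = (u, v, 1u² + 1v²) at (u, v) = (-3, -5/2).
K = 1/961

Coefficients of the first fundamental form: E = 4*u^2 + 1, F = 4*u*v, G = 4*v^2 + 1.
Coefficients of the second fundamental form: L = 2/sqrt(4*u^2 + 4*v^2 + 1), M = 0, N = 2/sqrt(4*u^2 + 4*v^2 + 1).
Assemble K = (LN − M²)/(EG − F²) = 4/(16*u^4 + 32*u^2*v^2 + 8*u^2 + 16*v^4 + 8*v^2 + 1). At (u, v) = (-3, -5/2): K = 1/961.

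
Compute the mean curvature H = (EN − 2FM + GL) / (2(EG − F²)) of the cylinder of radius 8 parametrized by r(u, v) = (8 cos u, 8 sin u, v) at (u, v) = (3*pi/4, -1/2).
H = -1/16

With E = 64, F = 0, G = 1, L = -8, M = 0, N = 0, assemble
  H = (EN − 2FM + GL) / (2(EG − F²)) = -1/16.
At (u, v) = (3*pi/4, -1/2): H = -1/16.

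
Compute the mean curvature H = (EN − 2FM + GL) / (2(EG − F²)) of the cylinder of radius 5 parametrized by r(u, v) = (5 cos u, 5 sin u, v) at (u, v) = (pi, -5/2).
H = -1/10

With E = 25, F = 0, G = 1, L = -5, M = 0, N = 0, assemble
  H = (EN − 2FM + GL) / (2(EG − F²)) = -1/10.
At (u, v) = (pi, -5/2): H = -1/10.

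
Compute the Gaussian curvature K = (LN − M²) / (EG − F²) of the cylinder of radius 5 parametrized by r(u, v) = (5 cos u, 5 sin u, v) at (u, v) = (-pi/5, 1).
K = 0

Coefficients of the first fundamental form: E = 25, F = 0, G = 1.
Coefficients of the second fundamental form: L = -5, M = 0, N = 0.
Assemble K = (LN − M²)/(EG − F²) = 0. At (u, v) = (-pi/5, 1): K = 0.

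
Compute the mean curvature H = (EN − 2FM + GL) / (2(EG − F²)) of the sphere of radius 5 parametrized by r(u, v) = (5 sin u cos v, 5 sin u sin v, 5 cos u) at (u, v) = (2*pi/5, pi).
H = -1/5

With E = 25, F = 0, G = 25*sin(u)^2, L = -5*sin(u)/Abs(sin(u)), M = 0, N = -5*sin(u)^3/Abs(sin(u)), assemble
  H = (EN − 2FM + GL) / (2(EG − F²)) = -sin(u)/(5*Abs(sin(u))).
At (u, v) = (2*pi/5, pi): H = -1/5.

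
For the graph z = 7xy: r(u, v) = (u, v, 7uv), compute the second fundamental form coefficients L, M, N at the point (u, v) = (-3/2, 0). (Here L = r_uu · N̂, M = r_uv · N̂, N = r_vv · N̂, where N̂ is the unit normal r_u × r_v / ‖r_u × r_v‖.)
L = 0;  M = 14*sqrt(445)/445;  N = 0

Compute the unit normal N̂(u, v) = (-7*v/sqrt(49*u^2 + 49*v^2 + 1), -7*u/sqrt(49*u^2 + 49*v^2 + 1), 1/sqrt(49*u^2 + 49*v^2 + 1)), and the second partials r_uu, r_uv, r_vv. Take dot products:
  L(u, v) = r_uu · N̂ = 0,
  M(u, v) = r_uv · N̂ = 7/sqrt(49*u^2 + 49*v^2 + 1),
  N(u, v) = r_vv · N̂ = 0.
Evaluating at (u, v) = (-3/2, 0):
  L = 0, M = 14*sqrt(445)/445, N = 0.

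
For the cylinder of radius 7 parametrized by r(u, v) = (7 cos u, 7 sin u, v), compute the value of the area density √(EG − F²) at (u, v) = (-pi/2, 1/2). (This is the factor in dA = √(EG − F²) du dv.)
√(EG − F²)|_{(-pi/2, 1/2)} = 7

E = 49, F = 0, G = 1, so EG − F² = 49. Taking the positive square root: √(EG − F²) = 7. At (u, v) = (-pi/2, 1/2): 7.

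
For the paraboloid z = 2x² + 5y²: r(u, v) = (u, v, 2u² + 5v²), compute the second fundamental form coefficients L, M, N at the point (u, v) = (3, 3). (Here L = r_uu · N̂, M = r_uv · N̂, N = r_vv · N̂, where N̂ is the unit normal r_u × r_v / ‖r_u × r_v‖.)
L = 4*sqrt(1045)/1045;  M = 0;  N = 2*sqrt(1045)/209

Compute the unit normal N̂(u, v) = (-4*u/sqrt(16*u^2 + 100*v^2 + 1), -10*v/sqrt(16*u^2 + 100*v^2 + 1), 1/sqrt(16*u^2 + 100*v^2 + 1)), and the second partials r_uu, r_uv, r_vv. Take dot products:
  L(u, v) = r_uu · N̂ = 4/sqrt(16*u^2 + 100*v^2 + 1),
  M(u, v) = r_uv · N̂ = 0,
  N(u, v) = r_vv · N̂ = 10/sqrt(16*u^2 + 100*v^2 + 1).
Evaluating at (u, v) = (3, 3):
  L = 4*sqrt(1045)/1045, M = 0, N = 2*sqrt(1045)/209.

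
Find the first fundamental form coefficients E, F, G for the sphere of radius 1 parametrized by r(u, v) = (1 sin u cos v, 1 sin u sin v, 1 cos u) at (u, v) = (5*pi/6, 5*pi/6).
E = 1;  F = 0;  G = 1/4

Partials: r_u = (cos(u)*cos(v), sin(v)*cos(u), -sin(u)), r_v = (-sin(u)*sin(v), sin(u)*cos(v), 0). As functions of (u, v):
  E = r_u · r_u = 1,
  F = r_u · r_v = 0,
  G = r_v · r_v = sin(u)^2.
Evaluating at (u, v) = (5*pi/6, 5*pi/6): E = 1, F = 0, G = 1/4.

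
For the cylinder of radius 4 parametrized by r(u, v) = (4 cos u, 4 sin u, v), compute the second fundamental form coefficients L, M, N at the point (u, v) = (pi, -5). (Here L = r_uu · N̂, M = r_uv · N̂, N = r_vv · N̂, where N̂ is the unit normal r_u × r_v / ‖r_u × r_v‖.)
L = -4;  M = 0;  N = 0

Compute the unit normal N̂(u, v) = (cos(u), sin(u), 0), and the second partials r_uu, r_uv, r_vv. Take dot products:
  L(u, v) = r_uu · N̂ = -4,
  M(u, v) = r_uv · N̂ = 0,
  N(u, v) = r_vv · N̂ = 0.
Evaluating at (u, v) = (pi, -5):
  L = -4, M = 0, N = 0.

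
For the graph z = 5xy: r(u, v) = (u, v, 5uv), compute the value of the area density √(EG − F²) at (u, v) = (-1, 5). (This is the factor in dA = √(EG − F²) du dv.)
√(EG − F²)|_{(-1, 5)} = sqrt(651)

E = 25*v^2 + 1, F = 25*u*v, G = 25*u^2 + 1, so EG − F² = 25*u^2 + 25*v^2 + 1. Taking the positive square root: √(EG − F²) = sqrt(25*u^2 + 25*v^2 + 1). At (u, v) = (-1, 5): sqrt(651).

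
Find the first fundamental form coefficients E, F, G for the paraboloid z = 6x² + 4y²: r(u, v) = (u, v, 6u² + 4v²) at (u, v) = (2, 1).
E = 577;  F = 192;  G = 65

Partials: r_u = (1, 0, 12*u), r_v = (0, 1, 8*v). As functions of (u, v):
  E = r_u · r_u = 144*u^2 + 1,
  F = r_u · r_v = 96*u*v,
  G = r_v · r_v = 64*v^2 + 1.
Evaluating at (u, v) = (2, 1): E = 577, F = 192, G = 65.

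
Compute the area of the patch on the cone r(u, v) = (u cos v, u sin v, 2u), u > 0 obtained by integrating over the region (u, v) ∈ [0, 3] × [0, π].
Area = 9*sqrt(5)*pi/2

Area = ∫∫ √(EG − F²) du dv with √(EG − F²) = sqrt(5)*Abs(u). Integrating over [0, 3] × [0, π] gives 9*sqrt(5)*pi/2.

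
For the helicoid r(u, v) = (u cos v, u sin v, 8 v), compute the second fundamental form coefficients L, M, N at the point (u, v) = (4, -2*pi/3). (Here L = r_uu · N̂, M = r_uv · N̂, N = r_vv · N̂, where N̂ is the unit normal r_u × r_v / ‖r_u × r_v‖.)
L = 0;  M = -2*sqrt(5)/5;  N = 0

Compute the unit normal N̂(u, v) = (8*sin(v)/sqrt(u^2 + 64), -8*cos(v)/sqrt(u^2 + 64), u/sqrt(u^2 + 64)), and the second partials r_uu, r_uv, r_vv. Take dot products:
  L(u, v) = r_uu · N̂ = 0,
  M(u, v) = r_uv · N̂ = -8/sqrt(u^2 + 64),
  N(u, v) = r_vv · N̂ = 0.
Evaluating at (u, v) = (4, -2*pi/3):
  L = 0, M = -2*sqrt(5)/5, N = 0.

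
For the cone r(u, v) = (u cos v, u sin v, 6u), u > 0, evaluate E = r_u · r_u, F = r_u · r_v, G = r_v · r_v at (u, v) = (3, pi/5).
E = 37;  F = 0;  G = 9

Partials: r_u = (cos(v), sin(v), 6), r_v = (-u*sin(v), u*cos(v), 0). As functions of (u, v):
  E = r_u · r_u = 37,
  F = r_u · r_v = 0,
  G = r_v · r_v = u^2.
Evaluating at (u, v) = (3, pi/5): E = 37, F = 0, G = 9.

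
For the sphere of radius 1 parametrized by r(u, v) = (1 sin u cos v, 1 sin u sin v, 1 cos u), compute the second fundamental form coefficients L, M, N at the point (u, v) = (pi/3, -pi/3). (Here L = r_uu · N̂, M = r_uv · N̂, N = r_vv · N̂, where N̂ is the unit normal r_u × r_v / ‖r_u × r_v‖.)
L = -1;  M = 0;  N = -3/4

Compute the unit normal N̂(u, v) = (sin(u)^2*cos(v)/Abs(sin(u)), sin(u)^2*sin(v)/Abs(sin(u)), sin(2*u)/(2*Abs(sin(u)))), and the second partials r_uu, r_uv, r_vv. Take dot products:
  L(u, v) = r_uu · N̂ = -sin(u)/Abs(sin(u)),
  M(u, v) = r_uv · N̂ = 0,
  N(u, v) = r_vv · N̂ = -sin(u)^3/Abs(sin(u)).
Evaluating at (u, v) = (pi/3, -pi/3):
  L = -1, M = 0, N = -3/4.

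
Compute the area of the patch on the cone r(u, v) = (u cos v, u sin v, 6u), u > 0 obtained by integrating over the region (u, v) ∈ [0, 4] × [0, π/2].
Area = 4*sqrt(37)*pi

Area = ∫∫ √(EG − F²) du dv with √(EG − F²) = sqrt(37)*Abs(u). Integrating over [0, 4] × [0, π/2] gives 4*sqrt(37)*pi.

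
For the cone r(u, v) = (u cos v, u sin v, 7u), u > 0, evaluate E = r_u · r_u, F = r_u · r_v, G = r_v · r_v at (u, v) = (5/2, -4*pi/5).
E = 50;  F = 0;  G = 25/4

Partials: r_u = (cos(v), sin(v), 7), r_v = (-u*sin(v), u*cos(v), 0). As functions of (u, v):
  E = r_u · r_u = 50,
  F = r_u · r_v = 0,
  G = r_v · r_v = u^2.
Evaluating at (u, v) = (5/2, -4*pi/5): E = 50, F = 0, G = 25/4.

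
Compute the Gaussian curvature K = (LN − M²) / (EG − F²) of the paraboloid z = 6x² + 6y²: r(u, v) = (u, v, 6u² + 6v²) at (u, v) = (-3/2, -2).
K = 144/811801

Coefficients of the first fundamental form: E = 144*u^2 + 1, F = 144*u*v, G = 144*v^2 + 1.
Coefficients of the second fundamental form: L = 12/sqrt(144*u^2 + 144*v^2 + 1), M = 0, N = 12/sqrt(144*u^2 + 144*v^2 + 1).
Assemble K = (LN − M²)/(EG − F²) = 144/(20736*u^4 + 41472*u^2*v^2 + 288*u^2 + 20736*v^4 + 288*v^2 + 1). At (u, v) = (-3/2, -2): K = 144/811801.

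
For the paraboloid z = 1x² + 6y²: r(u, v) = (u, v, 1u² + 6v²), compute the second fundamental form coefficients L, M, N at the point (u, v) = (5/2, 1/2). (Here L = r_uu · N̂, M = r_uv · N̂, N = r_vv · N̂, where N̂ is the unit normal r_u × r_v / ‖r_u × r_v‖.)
L = sqrt(62)/31;  M = 0;  N = 6*sqrt(62)/31

Compute the unit normal N̂(u, v) = (-2*u/sqrt(4*u^2 + 144*v^2 + 1), -12*v/sqrt(4*u^2 + 144*v^2 + 1), 1/sqrt(4*u^2 + 144*v^2 + 1)), and the second partials r_uu, r_uv, r_vv. Take dot products:
  L(u, v) = r_uu · N̂ = 2/sqrt(4*u^2 + 144*v^2 + 1),
  M(u, v) = r_uv · N̂ = 0,
  N(u, v) = r_vv · N̂ = 12/sqrt(4*u^2 + 144*v^2 + 1).
Evaluating at (u, v) = (5/2, 1/2):
  L = sqrt(62)/31, M = 0, N = 6*sqrt(62)/31.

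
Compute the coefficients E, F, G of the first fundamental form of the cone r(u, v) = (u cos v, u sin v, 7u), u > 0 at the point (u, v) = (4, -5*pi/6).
E = 50;  F = 0;  G = 16

Partials: r_u = (cos(v), sin(v), 7), r_v = (-u*sin(v), u*cos(v), 0). As functions of (u, v):
  E = r_u · r_u = 50,
  F = r_u · r_v = 0,
  G = r_v · r_v = u^2.
Evaluating at (u, v) = (4, -5*pi/6): E = 50, F = 0, G = 16.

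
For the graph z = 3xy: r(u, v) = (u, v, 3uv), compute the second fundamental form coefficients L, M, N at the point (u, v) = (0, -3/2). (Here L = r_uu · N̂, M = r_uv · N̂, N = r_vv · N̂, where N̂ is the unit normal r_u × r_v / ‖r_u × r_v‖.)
L = 0;  M = 6*sqrt(85)/85;  N = 0

Compute the unit normal N̂(u, v) = (-3*v/sqrt(9*u^2 + 9*v^2 + 1), -3*u/sqrt(9*u^2 + 9*v^2 + 1), 1/sqrt(9*u^2 + 9*v^2 + 1)), and the second partials r_uu, r_uv, r_vv. Take dot products:
  L(u, v) = r_uu · N̂ = 0,
  M(u, v) = r_uv · N̂ = 3/sqrt(9*u^2 + 9*v^2 + 1),
  N(u, v) = r_vv · N̂ = 0.
Evaluating at (u, v) = (0, -3/2):
  L = 0, M = 6*sqrt(85)/85, N = 0.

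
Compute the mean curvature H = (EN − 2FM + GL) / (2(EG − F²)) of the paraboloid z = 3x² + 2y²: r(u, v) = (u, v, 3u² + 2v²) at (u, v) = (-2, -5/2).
H = 593*sqrt(5)/8575

With E = 36*u^2 + 1, F = 24*u*v, G = 16*v^2 + 1, L = 6/sqrt(36*u^2 + 16*v^2 + 1), M = 0, N = 4/sqrt(36*u^2 + 16*v^2 + 1), assemble
  H = (EN − 2FM + GL) / (2(EG − F²)) = (72*u^2 + 48*v^2 + 5)/(36*u^2 + 16*v^2 + 1)^(3/2).
At (u, v) = (-2, -5/2): H = 593*sqrt(5)/8575.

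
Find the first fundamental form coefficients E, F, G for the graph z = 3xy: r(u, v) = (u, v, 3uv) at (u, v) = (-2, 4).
E = 145;  F = -72;  G = 37

Partials: r_u = (1, 0, 3*v), r_v = (0, 1, 3*u). As functions of (u, v):
  E = r_u · r_u = 9*v^2 + 1,
  F = r_u · r_v = 9*u*v,
  G = r_v · r_v = 9*u^2 + 1.
Evaluating at (u, v) = (-2, 4): E = 145, F = -72, G = 37.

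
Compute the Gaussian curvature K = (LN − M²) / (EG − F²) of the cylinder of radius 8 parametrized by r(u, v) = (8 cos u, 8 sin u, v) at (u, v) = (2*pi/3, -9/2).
K = 0

Coefficients of the first fundamental form: E = 64, F = 0, G = 1.
Coefficients of the second fundamental form: L = -8, M = 0, N = 0.
Assemble K = (LN − M²)/(EG − F²) = 0. At (u, v) = (2*pi/3, -9/2): K = 0.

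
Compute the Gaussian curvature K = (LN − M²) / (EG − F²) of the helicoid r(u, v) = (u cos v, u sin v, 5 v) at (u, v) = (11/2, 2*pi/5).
K = -400/48841

Coefficients of the first fundamental form: E = 1, F = 0, G = u^2 + 25.
Coefficients of the second fundamental form: L = 0, M = -5/sqrt(u^2 + 25), N = 0.
Assemble K = (LN − M²)/(EG − F²) = -25/(u^2 + 25)^2. At (u, v) = (11/2, 2*pi/5): K = -400/48841.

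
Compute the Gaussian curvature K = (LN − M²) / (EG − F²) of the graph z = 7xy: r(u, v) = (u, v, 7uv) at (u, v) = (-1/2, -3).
K = -784/3301489

Coefficients of the first fundamental form: E = 49*v^2 + 1, F = 49*u*v, G = 49*u^2 + 1.
Coefficients of the second fundamental form: L = 0, M = 7/sqrt(49*u^2 + 49*v^2 + 1), N = 0.
Assemble K = (LN − M²)/(EG − F²) = -49/(2401*u^4 + 4802*u^2*v^2 + 98*u^2 + 2401*v^4 + 98*v^2 + 1). At (u, v) = (-1/2, -3): K = -784/3301489.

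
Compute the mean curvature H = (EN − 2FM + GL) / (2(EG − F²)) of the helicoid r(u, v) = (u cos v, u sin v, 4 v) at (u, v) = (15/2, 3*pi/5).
H = 0

With E = 1, F = 0, G = u^2 + 16, L = 0, M = -4/sqrt(u^2 + 16), N = 0, assemble
  H = (EN − 2FM + GL) / (2(EG − F²)) = 0.
At (u, v) = (15/2, 3*pi/5): H = 0.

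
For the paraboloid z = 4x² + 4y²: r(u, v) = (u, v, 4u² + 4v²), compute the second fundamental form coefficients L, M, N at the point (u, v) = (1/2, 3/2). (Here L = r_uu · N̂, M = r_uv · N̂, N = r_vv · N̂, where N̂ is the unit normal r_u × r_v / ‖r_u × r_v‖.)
L = 8*sqrt(161)/161;  M = 0;  N = 8*sqrt(161)/161

Compute the unit normal N̂(u, v) = (-8*u/sqrt(64*u^2 + 64*v^2 + 1), -8*v/sqrt(64*u^2 + 64*v^2 + 1), 1/sqrt(64*u^2 + 64*v^2 + 1)), and the second partials r_uu, r_uv, r_vv. Take dot products:
  L(u, v) = r_uu · N̂ = 8/sqrt(64*u^2 + 64*v^2 + 1),
  M(u, v) = r_uv · N̂ = 0,
  N(u, v) = r_vv · N̂ = 8/sqrt(64*u^2 + 64*v^2 + 1).
Evaluating at (u, v) = (1/2, 3/2):
  L = 8*sqrt(161)/161, M = 0, N = 8*sqrt(161)/161.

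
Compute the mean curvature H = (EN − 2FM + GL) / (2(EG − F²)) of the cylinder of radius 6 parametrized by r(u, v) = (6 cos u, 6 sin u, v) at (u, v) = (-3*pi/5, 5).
H = -1/12

With E = 36, F = 0, G = 1, L = -6, M = 0, N = 0, assemble
  H = (EN − 2FM + GL) / (2(EG − F²)) = -1/12.
At (u, v) = (-3*pi/5, 5): H = -1/12.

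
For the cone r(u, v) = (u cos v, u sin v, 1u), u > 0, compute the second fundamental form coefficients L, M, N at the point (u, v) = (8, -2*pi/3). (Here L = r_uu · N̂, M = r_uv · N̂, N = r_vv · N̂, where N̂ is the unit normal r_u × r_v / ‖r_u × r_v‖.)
L = 0;  M = 0;  N = 4*sqrt(2)

Compute the unit normal N̂(u, v) = (-sqrt(2)*u*cos(v)/(2*Abs(u)), -sqrt(2)*u*sin(v)/(2*Abs(u)), sqrt(2)*u/(2*Abs(u))), and the second partials r_uu, r_uv, r_vv. Take dot products:
  L(u, v) = r_uu · N̂ = 0,
  M(u, v) = r_uv · N̂ = 0,
  N(u, v) = r_vv · N̂ = sqrt(2)*u^2/(2*Abs(u)).
Evaluating at (u, v) = (8, -2*pi/3):
  L = 0, M = 0, N = 4*sqrt(2).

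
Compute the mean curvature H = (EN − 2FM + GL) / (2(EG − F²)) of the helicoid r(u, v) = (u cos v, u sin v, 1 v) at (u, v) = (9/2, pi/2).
H = 0

With E = 1, F = 0, G = u^2 + 1, L = 0, M = -1/sqrt(u^2 + 1), N = 0, assemble
  H = (EN − 2FM + GL) / (2(EG − F²)) = 0.
At (u, v) = (9/2, pi/2): H = 0.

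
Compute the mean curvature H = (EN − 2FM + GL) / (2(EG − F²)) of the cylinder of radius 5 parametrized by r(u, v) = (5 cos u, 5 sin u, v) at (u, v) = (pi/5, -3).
H = -1/10

With E = 25, F = 0, G = 1, L = -5, M = 0, N = 0, assemble
  H = (EN − 2FM + GL) / (2(EG − F²)) = -1/10.
At (u, v) = (pi/5, -3): H = -1/10.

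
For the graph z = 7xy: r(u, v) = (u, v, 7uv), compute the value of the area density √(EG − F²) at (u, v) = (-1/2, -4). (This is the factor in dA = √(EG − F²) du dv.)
√(EG − F²)|_{(-1/2, -4)} = sqrt(3189)/2

E = 49*v^2 + 1, F = 49*u*v, G = 49*u^2 + 1, so EG − F² = 49*u^2 + 49*v^2 + 1. Taking the positive square root: √(EG − F²) = sqrt(49*u^2 + 49*v^2 + 1). At (u, v) = (-1/2, -4): sqrt(3189)/2.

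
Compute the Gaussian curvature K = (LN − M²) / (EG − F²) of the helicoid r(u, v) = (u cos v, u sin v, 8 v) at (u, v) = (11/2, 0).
K = -1024/142129

Coefficients of the first fundamental form: E = 1, F = 0, G = u^2 + 64.
Coefficients of the second fundamental form: L = 0, M = -8/sqrt(u^2 + 64), N = 0.
Assemble K = (LN − M²)/(EG − F²) = -64/(u^2 + 64)^2. At (u, v) = (11/2, 0): K = -1024/142129.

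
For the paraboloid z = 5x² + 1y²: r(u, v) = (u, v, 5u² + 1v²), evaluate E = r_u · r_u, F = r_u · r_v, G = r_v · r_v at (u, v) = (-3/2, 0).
E = 226;  F = 0;  G = 1

Partials: r_u = (1, 0, 10*u), r_v = (0, 1, 2*v). As functions of (u, v):
  E = r_u · r_u = 100*u^2 + 1,
  F = r_u · r_v = 20*u*v,
  G = r_v · r_v = 4*v^2 + 1.
Evaluating at (u, v) = (-3/2, 0): E = 226, F = 0, G = 1.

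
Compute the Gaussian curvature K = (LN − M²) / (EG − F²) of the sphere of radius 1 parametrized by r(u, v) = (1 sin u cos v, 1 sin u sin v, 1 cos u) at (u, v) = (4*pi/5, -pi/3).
K = 1

Coefficients of the first fundamental form: E = 1, F = 0, G = sin(u)^2.
Coefficients of the second fundamental form: L = -sin(u)/Abs(sin(u)), M = 0, N = -sin(u)^3/Abs(sin(u)).
Assemble K = (LN − M²)/(EG − F²) = 1. At (u, v) = (4*pi/5, -pi/3): K = 1.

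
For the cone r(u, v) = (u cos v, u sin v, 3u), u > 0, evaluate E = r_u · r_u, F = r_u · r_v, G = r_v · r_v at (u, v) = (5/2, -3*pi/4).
E = 10;  F = 0;  G = 25/4

Partials: r_u = (cos(v), sin(v), 3), r_v = (-u*sin(v), u*cos(v), 0). As functions of (u, v):
  E = r_u · r_u = 10,
  F = r_u · r_v = 0,
  G = r_v · r_v = u^2.
Evaluating at (u, v) = (5/2, -3*pi/4): E = 10, F = 0, G = 25/4.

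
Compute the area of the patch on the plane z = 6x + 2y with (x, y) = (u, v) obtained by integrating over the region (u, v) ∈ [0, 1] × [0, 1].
Area = sqrt(41)

Area = ∫∫ √(EG − F²) du dv with √(EG − F²) = sqrt(41). Integrating over [0, 1] × [0, 1] gives sqrt(41).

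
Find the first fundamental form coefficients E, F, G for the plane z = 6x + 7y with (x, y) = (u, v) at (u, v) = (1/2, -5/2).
E = 37;  F = 42;  G = 50

Partials: r_u = (1, 0, 6), r_v = (0, 1, 7). As functions of (u, v):
  E = r_u · r_u = 37,
  F = r_u · r_v = 42,
  G = r_v · r_v = 50.
Evaluating at (u, v) = (1/2, -5/2): E = 37, F = 42, G = 50.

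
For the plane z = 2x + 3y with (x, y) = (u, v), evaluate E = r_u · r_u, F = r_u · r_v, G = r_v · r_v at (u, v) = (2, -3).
E = 5;  F = 6;  G = 10

Partials: r_u = (1, 0, 2), r_v = (0, 1, 3). As functions of (u, v):
  E = r_u · r_u = 5,
  F = r_u · r_v = 6,
  G = r_v · r_v = 10.
Evaluating at (u, v) = (2, -3): E = 5, F = 6, G = 10.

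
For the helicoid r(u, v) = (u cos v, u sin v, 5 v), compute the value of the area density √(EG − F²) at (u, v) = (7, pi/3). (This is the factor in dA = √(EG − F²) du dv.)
√(EG − F²)|_{(7, pi/3)} = sqrt(74)

E = 1, F = 0, G = u^2 + 25, so EG − F² = u^2 + 25. Taking the positive square root: √(EG − F²) = sqrt(u^2 + 25). At (u, v) = (7, pi/3): sqrt(74).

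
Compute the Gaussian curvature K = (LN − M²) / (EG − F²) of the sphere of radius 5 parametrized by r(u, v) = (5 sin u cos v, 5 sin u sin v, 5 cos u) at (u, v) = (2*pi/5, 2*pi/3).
K = 1/25

Coefficients of the first fundamental form: E = 25, F = 0, G = 25*sin(u)^2.
Coefficients of the second fundamental form: L = -5*sin(u)/Abs(sin(u)), M = 0, N = -5*sin(u)^3/Abs(sin(u)).
Assemble K = (LN − M²)/(EG − F²) = 1/25. At (u, v) = (2*pi/5, 2*pi/3): K = 1/25.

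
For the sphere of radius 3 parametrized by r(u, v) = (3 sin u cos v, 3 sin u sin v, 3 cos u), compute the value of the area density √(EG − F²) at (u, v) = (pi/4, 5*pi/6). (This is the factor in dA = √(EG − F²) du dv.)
√(EG − F²)|_{(pi/4, 5*pi/6)} = 9*sqrt(2)/2

E = 9, F = 0, G = 9*sin(u)^2, so EG − F² = 81*sin(u)^2. Taking the positive square root: √(EG − F²) = 9*Abs(sin(u)). At (u, v) = (pi/4, 5*pi/6): 9*sqrt(2)/2.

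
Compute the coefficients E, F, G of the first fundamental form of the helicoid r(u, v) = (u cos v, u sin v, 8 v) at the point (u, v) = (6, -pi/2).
E = 1;  F = 0;  G = 100

Partials: r_u = (cos(v), sin(v), 0), r_v = (-u*sin(v), u*cos(v), 8). As functions of (u, v):
  E = r_u · r_u = 1,
  F = r_u · r_v = 0,
  G = r_v · r_v = u^2 + 64.
Evaluating at (u, v) = (6, -pi/2): E = 1, F = 0, G = 100.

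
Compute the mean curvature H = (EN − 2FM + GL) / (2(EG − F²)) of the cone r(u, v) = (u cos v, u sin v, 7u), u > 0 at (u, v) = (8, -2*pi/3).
H = 7*sqrt(2)/160

With E = 50, F = 0, G = u^2, L = 0, M = 0, N = 7*sqrt(2)*u^2/(10*Abs(u)), assemble
  H = (EN − 2FM + GL) / (2(EG − F²)) = 7*sqrt(2)/(20*Abs(u)).
At (u, v) = (8, -2*pi/3): H = 7*sqrt(2)/160.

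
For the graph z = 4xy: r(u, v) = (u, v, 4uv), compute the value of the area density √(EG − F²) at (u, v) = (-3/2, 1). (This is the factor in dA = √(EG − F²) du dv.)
√(EG − F²)|_{(-3/2, 1)} = sqrt(53)

E = 16*v^2 + 1, F = 16*u*v, G = 16*u^2 + 1, so EG − F² = 16*u^2 + 16*v^2 + 1. Taking the positive square root: √(EG − F²) = sqrt(16*u^2 + 16*v^2 + 1). At (u, v) = (-3/2, 1): sqrt(53).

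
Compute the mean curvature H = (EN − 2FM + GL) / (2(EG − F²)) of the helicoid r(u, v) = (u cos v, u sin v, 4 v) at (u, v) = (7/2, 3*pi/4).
H = 0

With E = 1, F = 0, G = u^2 + 16, L = 0, M = -4/sqrt(u^2 + 16), N = 0, assemble
  H = (EN − 2FM + GL) / (2(EG − F²)) = 0.
At (u, v) = (7/2, 3*pi/4): H = 0.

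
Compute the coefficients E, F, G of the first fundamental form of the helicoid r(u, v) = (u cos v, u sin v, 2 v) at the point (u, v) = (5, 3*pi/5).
E = 1;  F = 0;  G = 29

Partials: r_u = (cos(v), sin(v), 0), r_v = (-u*sin(v), u*cos(v), 2). As functions of (u, v):
  E = r_u · r_u = 1,
  F = r_u · r_v = 0,
  G = r_v · r_v = u^2 + 4.
Evaluating at (u, v) = (5, 3*pi/5): E = 1, F = 0, G = 29.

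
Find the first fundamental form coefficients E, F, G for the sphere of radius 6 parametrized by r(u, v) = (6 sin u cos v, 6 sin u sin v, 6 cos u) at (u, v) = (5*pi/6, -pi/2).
E = 36;  F = 0;  G = 9

Partials: r_u = (6*cos(u)*cos(v), 6*sin(v)*cos(u), -6*sin(u)), r_v = (-6*sin(u)*sin(v), 6*sin(u)*cos(v), 0). As functions of (u, v):
  E = r_u · r_u = 36,
  F = r_u · r_v = 0,
  G = r_v · r_v = 36*sin(u)^2.
Evaluating at (u, v) = (5*pi/6, -pi/2): E = 36, F = 0, G = 9.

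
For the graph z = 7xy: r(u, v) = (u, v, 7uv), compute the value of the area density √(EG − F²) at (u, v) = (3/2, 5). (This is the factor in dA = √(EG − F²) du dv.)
√(EG − F²)|_{(3/2, 5)} = sqrt(5345)/2

E = 49*v^2 + 1, F = 49*u*v, G = 49*u^2 + 1, so EG − F² = 49*u^2 + 49*v^2 + 1. Taking the positive square root: √(EG − F²) = sqrt(49*u^2 + 49*v^2 + 1). At (u, v) = (3/2, 5): sqrt(5345)/2.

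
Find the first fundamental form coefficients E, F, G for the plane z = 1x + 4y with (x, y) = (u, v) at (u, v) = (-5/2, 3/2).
E = 2;  F = 4;  G = 17

Partials: r_u = (1, 0, 1), r_v = (0, 1, 4). As functions of (u, v):
  E = r_u · r_u = 2,
  F = r_u · r_v = 4,
  G = r_v · r_v = 17.
Evaluating at (u, v) = (-5/2, 3/2): E = 2, F = 4, G = 17.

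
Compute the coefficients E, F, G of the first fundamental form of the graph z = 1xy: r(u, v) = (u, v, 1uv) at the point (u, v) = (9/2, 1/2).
E = 5/4;  F = 9/4;  G = 85/4

Partials: r_u = (1, 0, v), r_v = (0, 1, u). As functions of (u, v):
  E = r_u · r_u = v^2 + 1,
  F = r_u · r_v = u*v,
  G = r_v · r_v = u^2 + 1.
Evaluating at (u, v) = (9/2, 1/2): E = 5/4, F = 9/4, G = 85/4.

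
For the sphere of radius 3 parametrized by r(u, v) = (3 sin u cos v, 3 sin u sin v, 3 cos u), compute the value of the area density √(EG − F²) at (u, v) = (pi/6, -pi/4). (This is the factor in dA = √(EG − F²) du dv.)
√(EG − F²)|_{(pi/6, -pi/4)} = 9/2

E = 9, F = 0, G = 9*sin(u)^2, so EG − F² = 81*sin(u)^2. Taking the positive square root: √(EG − F²) = 9*Abs(sin(u)). At (u, v) = (pi/6, -pi/4): 9/2.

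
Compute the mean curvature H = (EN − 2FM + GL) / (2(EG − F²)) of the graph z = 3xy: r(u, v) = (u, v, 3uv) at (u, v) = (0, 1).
H = 0

With E = 9*v^2 + 1, F = 9*u*v, G = 9*u^2 + 1, L = 0, M = 3/sqrt(9*u^2 + 9*v^2 + 1), N = 0, assemble
  H = (EN − 2FM + GL) / (2(EG − F²)) = -27*u*v/(9*u^2 + 9*v^2 + 1)^(3/2).
At (u, v) = (0, 1): H = 0.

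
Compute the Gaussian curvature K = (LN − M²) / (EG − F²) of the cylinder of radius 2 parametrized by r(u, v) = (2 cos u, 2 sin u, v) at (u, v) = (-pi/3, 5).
K = 0

Coefficients of the first fundamental form: E = 4, F = 0, G = 1.
Coefficients of the second fundamental form: L = -2, M = 0, N = 0.
Assemble K = (LN − M²)/(EG − F²) = 0. At (u, v) = (-pi/3, 5): K = 0.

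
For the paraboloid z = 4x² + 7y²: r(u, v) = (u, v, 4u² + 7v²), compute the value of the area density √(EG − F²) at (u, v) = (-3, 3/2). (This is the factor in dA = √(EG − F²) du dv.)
√(EG − F²)|_{(-3, 3/2)} = sqrt(1018)

E = 64*u^2 + 1, F = 112*u*v, G = 196*v^2 + 1, so EG − F² = 64*u^2 + 196*v^2 + 1. Taking the positive square root: √(EG − F²) = sqrt(64*u^2 + 196*v^2 + 1). At (u, v) = (-3, 3/2): sqrt(1018).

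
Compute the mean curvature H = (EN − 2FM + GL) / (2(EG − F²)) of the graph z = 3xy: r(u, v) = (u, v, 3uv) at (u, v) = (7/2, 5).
H = -756*sqrt(1345)/361805

With E = 9*v^2 + 1, F = 9*u*v, G = 9*u^2 + 1, L = 0, M = 3/sqrt(9*u^2 + 9*v^2 + 1), N = 0, assemble
  H = (EN − 2FM + GL) / (2(EG − F²)) = -27*u*v/(9*u^2 + 9*v^2 + 1)^(3/2).
At (u, v) = (7/2, 5): H = -756*sqrt(1345)/361805.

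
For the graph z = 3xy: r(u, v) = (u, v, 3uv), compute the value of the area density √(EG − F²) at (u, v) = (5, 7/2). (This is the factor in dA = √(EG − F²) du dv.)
√(EG − F²)|_{(5, 7/2)} = sqrt(1345)/2

E = 9*v^2 + 1, F = 9*u*v, G = 9*u^2 + 1, so EG − F² = 9*u^2 + 9*v^2 + 1. Taking the positive square root: √(EG − F²) = sqrt(9*u^2 + 9*v^2 + 1). At (u, v) = (5, 7/2): sqrt(1345)/2.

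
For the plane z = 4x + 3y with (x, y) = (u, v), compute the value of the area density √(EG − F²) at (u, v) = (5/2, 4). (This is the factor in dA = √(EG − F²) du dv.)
√(EG − F²)|_{(5/2, 4)} = sqrt(26)

E = 17, F = 12, G = 10, so EG − F² = 26. Taking the positive square root: √(EG − F²) = sqrt(26). At (u, v) = (5/2, 4): sqrt(26).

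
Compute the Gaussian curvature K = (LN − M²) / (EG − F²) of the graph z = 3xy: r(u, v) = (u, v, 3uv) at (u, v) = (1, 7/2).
K = -144/231361

Coefficients of the first fundamental form: E = 9*v^2 + 1, F = 9*u*v, G = 9*u^2 + 1.
Coefficients of the second fundamental form: L = 0, M = 3/sqrt(9*u^2 + 9*v^2 + 1), N = 0.
Assemble K = (LN − M²)/(EG − F²) = -9/(81*u^4 + 162*u^2*v^2 + 18*u^2 + 81*v^4 + 18*v^2 + 1). At (u, v) = (1, 7/2): K = -144/231361.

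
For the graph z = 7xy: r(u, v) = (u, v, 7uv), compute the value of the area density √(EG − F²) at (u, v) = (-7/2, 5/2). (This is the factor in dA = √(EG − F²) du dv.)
√(EG − F²)|_{(-7/2, 5/2)} = 11*sqrt(30)/2

E = 49*v^2 + 1, F = 49*u*v, G = 49*u^2 + 1, so EG − F² = 49*u^2 + 49*v^2 + 1. Taking the positive square root: √(EG − F²) = sqrt(49*u^2 + 49*v^2 + 1). At (u, v) = (-7/2, 5/2): 11*sqrt(30)/2.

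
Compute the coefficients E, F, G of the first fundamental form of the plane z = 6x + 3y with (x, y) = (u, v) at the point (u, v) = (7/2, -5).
E = 37;  F = 18;  G = 10

Partials: r_u = (1, 0, 6), r_v = (0, 1, 3). As functions of (u, v):
  E = r_u · r_u = 37,
  F = r_u · r_v = 18,
  G = r_v · r_v = 10.
Evaluating at (u, v) = (7/2, -5): E = 37, F = 18, G = 10.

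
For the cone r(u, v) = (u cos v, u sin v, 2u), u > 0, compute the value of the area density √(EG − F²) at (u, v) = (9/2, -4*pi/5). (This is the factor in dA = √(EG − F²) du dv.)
√(EG − F²)|_{(9/2, -4*pi/5)} = 9*sqrt(5)/2

E = 5, F = 0, G = u^2, so EG − F² = 5*u^2. Taking the positive square root: √(EG − F²) = sqrt(5)*Abs(u). At (u, v) = (9/2, -4*pi/5): 9*sqrt(5)/2.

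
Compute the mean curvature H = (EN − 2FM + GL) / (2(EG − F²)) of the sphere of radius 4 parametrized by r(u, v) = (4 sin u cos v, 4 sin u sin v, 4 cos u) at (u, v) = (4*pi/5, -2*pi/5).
H = -1/4

With E = 16, F = 0, G = 16*sin(u)^2, L = -4*sin(u)/Abs(sin(u)), M = 0, N = -4*sin(u)^3/Abs(sin(u)), assemble
  H = (EN − 2FM + GL) / (2(EG − F²)) = -sin(u)/(4*Abs(sin(u))).
At (u, v) = (4*pi/5, -2*pi/5): H = -1/4.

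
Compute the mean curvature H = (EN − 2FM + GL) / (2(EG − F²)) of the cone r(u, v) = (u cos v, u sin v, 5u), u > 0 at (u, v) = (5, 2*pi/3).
H = sqrt(26)/52

With E = 26, F = 0, G = u^2, L = 0, M = 0, N = 5*sqrt(26)*u^2/(26*Abs(u)), assemble
  H = (EN − 2FM + GL) / (2(EG − F²)) = 5*sqrt(26)/(52*Abs(u)).
At (u, v) = (5, 2*pi/3): H = sqrt(26)/52.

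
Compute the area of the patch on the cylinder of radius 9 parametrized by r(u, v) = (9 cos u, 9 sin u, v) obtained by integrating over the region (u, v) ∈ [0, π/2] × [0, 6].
Area = 27*pi

Area = ∫∫ √(EG − F²) du dv with √(EG − F²) = 9. Integrating over [0, π/2] × [0, 6] gives 27*pi.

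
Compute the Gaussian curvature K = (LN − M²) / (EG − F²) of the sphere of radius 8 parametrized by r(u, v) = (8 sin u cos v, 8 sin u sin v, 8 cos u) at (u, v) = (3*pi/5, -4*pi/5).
K = 1/64

Coefficients of the first fundamental form: E = 64, F = 0, G = 64*sin(u)^2.
Coefficients of the second fundamental form: L = -8*sin(u)/Abs(sin(u)), M = 0, N = -8*sin(u)^3/Abs(sin(u)).
Assemble K = (LN − M²)/(EG − F²) = 1/64. At (u, v) = (3*pi/5, -4*pi/5): K = 1/64.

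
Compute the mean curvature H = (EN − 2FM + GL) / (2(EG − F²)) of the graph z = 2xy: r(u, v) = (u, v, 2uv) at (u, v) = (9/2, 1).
H = -9*sqrt(86)/1849

With E = 4*v^2 + 1, F = 4*u*v, G = 4*u^2 + 1, L = 0, M = 2/sqrt(4*u^2 + 4*v^2 + 1), N = 0, assemble
  H = (EN − 2FM + GL) / (2(EG − F²)) = -8*u*v/(4*u^2 + 4*v^2 + 1)^(3/2).
At (u, v) = (9/2, 1): H = -9*sqrt(86)/1849.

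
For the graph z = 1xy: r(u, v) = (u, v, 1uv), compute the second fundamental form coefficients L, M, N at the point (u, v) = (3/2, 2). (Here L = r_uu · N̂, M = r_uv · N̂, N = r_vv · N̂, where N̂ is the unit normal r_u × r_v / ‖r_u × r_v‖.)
L = 0;  M = 2*sqrt(29)/29;  N = 0

Compute the unit normal N̂(u, v) = (-v/sqrt(u^2 + v^2 + 1), -u/sqrt(u^2 + v^2 + 1), 1/sqrt(u^2 + v^2 + 1)), and the second partials r_uu, r_uv, r_vv. Take dot products:
  L(u, v) = r_uu · N̂ = 0,
  M(u, v) = r_uv · N̂ = 1/sqrt(u^2 + v^2 + 1),
  N(u, v) = r_vv · N̂ = 0.
Evaluating at (u, v) = (3/2, 2):
  L = 0, M = 2*sqrt(29)/29, N = 0.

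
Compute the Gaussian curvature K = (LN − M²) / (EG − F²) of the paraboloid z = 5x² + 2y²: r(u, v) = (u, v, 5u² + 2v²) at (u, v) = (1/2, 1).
K = 10/441

Coefficients of the first fundamental form: E = 100*u^2 + 1, F = 40*u*v, G = 16*v^2 + 1.
Coefficients of the second fundamental form: L = 10/sqrt(100*u^2 + 16*v^2 + 1), M = 0, N = 4/sqrt(100*u^2 + 16*v^2 + 1).
Assemble K = (LN − M²)/(EG − F²) = 40/(10000*u^4 + 3200*u^2*v^2 + 200*u^2 + 256*v^4 + 32*v^2 + 1). At (u, v) = (1/2, 1): K = 10/441.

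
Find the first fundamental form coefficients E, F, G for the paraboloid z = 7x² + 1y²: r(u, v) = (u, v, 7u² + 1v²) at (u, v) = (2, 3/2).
E = 785;  F = 84;  G = 10

Partials: r_u = (1, 0, 14*u), r_v = (0, 1, 2*v). As functions of (u, v):
  E = r_u · r_u = 196*u^2 + 1,
  F = r_u · r_v = 28*u*v,
  G = r_v · r_v = 4*v^2 + 1.
Evaluating at (u, v) = (2, 3/2): E = 785, F = 84, G = 10.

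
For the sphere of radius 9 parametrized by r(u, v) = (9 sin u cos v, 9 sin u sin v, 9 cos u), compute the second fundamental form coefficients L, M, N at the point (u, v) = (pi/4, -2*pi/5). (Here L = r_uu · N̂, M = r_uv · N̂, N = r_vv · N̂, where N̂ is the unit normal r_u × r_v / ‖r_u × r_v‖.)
L = -9;  M = 0;  N = -9/2

Compute the unit normal N̂(u, v) = (sin(u)^2*cos(v)/Abs(sin(u)), sin(u)^2*sin(v)/Abs(sin(u)), sin(2*u)/(2*Abs(sin(u)))), and the second partials r_uu, r_uv, r_vv. Take dot products:
  L(u, v) = r_uu · N̂ = -9*sin(u)/Abs(sin(u)),
  M(u, v) = r_uv · N̂ = 0,
  N(u, v) = r_vv · N̂ = -9*sin(u)^3/Abs(sin(u)).
Evaluating at (u, v) = (pi/4, -2*pi/5):
  L = -9, M = 0, N = -9/2.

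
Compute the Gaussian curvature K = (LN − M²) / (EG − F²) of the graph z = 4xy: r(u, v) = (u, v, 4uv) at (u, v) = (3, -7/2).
K = -16/116281

Coefficients of the first fundamental form: E = 16*v^2 + 1, F = 16*u*v, G = 16*u^2 + 1.
Coefficients of the second fundamental form: L = 0, M = 4/sqrt(16*u^2 + 16*v^2 + 1), N = 0.
Assemble K = (LN − M²)/(EG − F²) = -16/(256*u^4 + 512*u^2*v^2 + 32*u^2 + 256*v^4 + 32*v^2 + 1). At (u, v) = (3, -7/2): K = -16/116281.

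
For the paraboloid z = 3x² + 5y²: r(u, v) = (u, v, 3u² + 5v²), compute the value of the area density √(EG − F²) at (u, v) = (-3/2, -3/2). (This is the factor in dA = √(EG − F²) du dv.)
√(EG − F²)|_{(-3/2, -3/2)} = sqrt(307)

E = 36*u^2 + 1, F = 60*u*v, G = 100*v^2 + 1, so EG − F² = 36*u^2 + 100*v^2 + 1. Taking the positive square root: √(EG − F²) = sqrt(36*u^2 + 100*v^2 + 1). At (u, v) = (-3/2, -3/2): sqrt(307).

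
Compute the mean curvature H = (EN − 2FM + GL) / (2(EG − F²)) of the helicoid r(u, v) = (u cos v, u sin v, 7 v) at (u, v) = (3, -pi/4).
H = 0

With E = 1, F = 0, G = u^2 + 49, L = 0, M = -7/sqrt(u^2 + 49), N = 0, assemble
  H = (EN − 2FM + GL) / (2(EG − F²)) = 0.
At (u, v) = (3, -pi/4): H = 0.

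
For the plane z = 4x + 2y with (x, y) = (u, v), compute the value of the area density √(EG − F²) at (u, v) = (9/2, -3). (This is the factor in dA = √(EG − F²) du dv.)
√(EG − F²)|_{(9/2, -3)} = sqrt(21)

E = 17, F = 8, G = 5, so EG − F² = 21. Taking the positive square root: √(EG − F²) = sqrt(21). At (u, v) = (9/2, -3): sqrt(21).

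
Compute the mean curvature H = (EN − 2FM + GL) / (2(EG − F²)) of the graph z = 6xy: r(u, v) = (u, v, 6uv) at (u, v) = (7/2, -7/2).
H = 2646*sqrt(883)/779689

With E = 36*v^2 + 1, F = 36*u*v, G = 36*u^2 + 1, L = 0, M = 6/sqrt(36*u^2 + 36*v^2 + 1), N = 0, assemble
  H = (EN − 2FM + GL) / (2(EG − F²)) = -216*u*v/(36*u^2 + 36*v^2 + 1)^(3/2).
At (u, v) = (7/2, -7/2): H = 2646*sqrt(883)/779689.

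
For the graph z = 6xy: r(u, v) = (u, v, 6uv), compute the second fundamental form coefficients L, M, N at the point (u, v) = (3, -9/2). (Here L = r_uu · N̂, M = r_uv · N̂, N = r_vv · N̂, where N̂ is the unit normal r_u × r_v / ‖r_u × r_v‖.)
L = 0;  M = 3*sqrt(1054)/527;  N = 0

Compute the unit normal N̂(u, v) = (-6*v/sqrt(36*u^2 + 36*v^2 + 1), -6*u/sqrt(36*u^2 + 36*v^2 + 1), 1/sqrt(36*u^2 + 36*v^2 + 1)), and the second partials r_uu, r_uv, r_vv. Take dot products:
  L(u, v) = r_uu · N̂ = 0,
  M(u, v) = r_uv · N̂ = 6/sqrt(36*u^2 + 36*v^2 + 1),
  N(u, v) = r_vv · N̂ = 0.
Evaluating at (u, v) = (3, -9/2):
  L = 0, M = 3*sqrt(1054)/527, N = 0.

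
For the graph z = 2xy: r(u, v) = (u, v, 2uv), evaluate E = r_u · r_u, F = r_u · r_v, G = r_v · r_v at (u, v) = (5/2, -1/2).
E = 2;  F = -5;  G = 26

Partials: r_u = (1, 0, 2*v), r_v = (0, 1, 2*u). As functions of (u, v):
  E = r_u · r_u = 4*v^2 + 1,
  F = r_u · r_v = 4*u*v,
  G = r_v · r_v = 4*u^2 + 1.
Evaluating at (u, v) = (5/2, -1/2): E = 2, F = -5, G = 26.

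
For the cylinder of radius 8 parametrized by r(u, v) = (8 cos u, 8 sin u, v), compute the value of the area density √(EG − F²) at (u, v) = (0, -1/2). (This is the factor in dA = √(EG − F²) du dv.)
√(EG − F²)|_{(0, -1/2)} = 8

E = 64, F = 0, G = 1, so EG − F² = 64. Taking the positive square root: √(EG − F²) = 8. At (u, v) = (0, -1/2): 8.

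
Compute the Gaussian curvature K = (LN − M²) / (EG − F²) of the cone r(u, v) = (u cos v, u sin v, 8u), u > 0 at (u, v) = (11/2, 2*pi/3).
K = 0

Coefficients of the first fundamental form: E = 65, F = 0, G = u^2.
Coefficients of the second fundamental form: L = 0, M = 0, N = 8*sqrt(65)*u^2/(65*Abs(u)).
Assemble K = (LN − M²)/(EG − F²) = 0. At (u, v) = (11/2, 2*pi/3): K = 0.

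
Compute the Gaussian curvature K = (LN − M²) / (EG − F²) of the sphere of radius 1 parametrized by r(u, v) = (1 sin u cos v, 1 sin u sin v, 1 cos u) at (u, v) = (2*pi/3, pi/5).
K = 1

Coefficients of the first fundamental form: E = 1, F = 0, G = sin(u)^2.
Coefficients of the second fundamental form: L = -sin(u)/Abs(sin(u)), M = 0, N = -sin(u)^3/Abs(sin(u)).
Assemble K = (LN − M²)/(EG − F²) = 1. At (u, v) = (2*pi/3, pi/5): K = 1.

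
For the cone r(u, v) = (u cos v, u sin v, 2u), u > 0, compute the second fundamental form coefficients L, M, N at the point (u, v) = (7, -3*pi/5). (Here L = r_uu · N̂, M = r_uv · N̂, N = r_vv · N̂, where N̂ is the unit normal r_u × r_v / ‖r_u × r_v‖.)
L = 0;  M = 0;  N = 14*sqrt(5)/5

Compute the unit normal N̂(u, v) = (-2*sqrt(5)*u*cos(v)/(5*Abs(u)), -2*sqrt(5)*u*sin(v)/(5*Abs(u)), sqrt(5)*u/(5*Abs(u))), and the second partials r_uu, r_uv, r_vv. Take dot products:
  L(u, v) = r_uu · N̂ = 0,
  M(u, v) = r_uv · N̂ = 0,
  N(u, v) = r_vv · N̂ = 2*sqrt(5)*u^2/(5*Abs(u)).
Evaluating at (u, v) = (7, -3*pi/5):
  L = 0, M = 0, N = 14*sqrt(5)/5.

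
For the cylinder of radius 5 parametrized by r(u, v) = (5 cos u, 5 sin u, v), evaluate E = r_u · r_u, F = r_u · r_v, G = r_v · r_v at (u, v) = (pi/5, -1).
E = 25;  F = 0;  G = 1

Partials: r_u = (-5*sin(u), 5*cos(u), 0), r_v = (0, 0, 1). As functions of (u, v):
  E = r_u · r_u = 25,
  F = r_u · r_v = 0,
  G = r_v · r_v = 1.
Evaluating at (u, v) = (pi/5, -1): E = 25, F = 0, G = 1.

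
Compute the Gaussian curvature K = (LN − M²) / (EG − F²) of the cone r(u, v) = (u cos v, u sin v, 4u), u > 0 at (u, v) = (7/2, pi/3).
K = 0

Coefficients of the first fundamental form: E = 17, F = 0, G = u^2.
Coefficients of the second fundamental form: L = 0, M = 0, N = 4*sqrt(17)*u^2/(17*Abs(u)).
Assemble K = (LN − M²)/(EG − F²) = 0. At (u, v) = (7/2, pi/3): K = 0.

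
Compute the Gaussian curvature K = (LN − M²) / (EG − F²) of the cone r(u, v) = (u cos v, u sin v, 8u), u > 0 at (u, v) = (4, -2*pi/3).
K = 0

Coefficients of the first fundamental form: E = 65, F = 0, G = u^2.
Coefficients of the second fundamental form: L = 0, M = 0, N = 8*sqrt(65)*u^2/(65*Abs(u)).
Assemble K = (LN − M²)/(EG − F²) = 0. At (u, v) = (4, -2*pi/3): K = 0.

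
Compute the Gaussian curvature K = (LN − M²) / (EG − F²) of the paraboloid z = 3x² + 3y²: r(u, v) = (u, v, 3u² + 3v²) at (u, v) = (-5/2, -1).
K = 9/17161

Coefficients of the first fundamental form: E = 36*u^2 + 1, F = 36*u*v, G = 36*v^2 + 1.
Coefficients of the second fundamental form: L = 6/sqrt(36*u^2 + 36*v^2 + 1), M = 0, N = 6/sqrt(36*u^2 + 36*v^2 + 1).
Assemble K = (LN − M²)/(EG − F²) = 36/(1296*u^4 + 2592*u^2*v^2 + 72*u^2 + 1296*v^4 + 72*v^2 + 1). At (u, v) = (-5/2, -1): K = 9/17161.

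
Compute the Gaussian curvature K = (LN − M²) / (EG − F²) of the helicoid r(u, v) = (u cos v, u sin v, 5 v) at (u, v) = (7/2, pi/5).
K = -400/22201

Coefficients of the first fundamental form: E = 1, F = 0, G = u^2 + 25.
Coefficients of the second fundamental form: L = 0, M = -5/sqrt(u^2 + 25), N = 0.
Assemble K = (LN − M²)/(EG − F²) = -25/(u^2 + 25)^2. At (u, v) = (7/2, pi/5): K = -400/22201.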